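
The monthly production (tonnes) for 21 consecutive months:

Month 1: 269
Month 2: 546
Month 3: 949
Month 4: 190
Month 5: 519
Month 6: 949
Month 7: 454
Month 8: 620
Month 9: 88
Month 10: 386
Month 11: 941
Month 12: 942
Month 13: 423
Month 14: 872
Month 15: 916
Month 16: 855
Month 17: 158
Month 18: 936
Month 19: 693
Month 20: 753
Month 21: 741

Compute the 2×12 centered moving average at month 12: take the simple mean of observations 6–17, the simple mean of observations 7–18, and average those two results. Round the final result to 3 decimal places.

633.125

Sum over 6–17: 949 + 454 + 620 + 88 + 386 + 941 + 942 + 423 + 872 + 916 + 855 + 158 = 7604
Sum over 7–18: 454 + 620 + 88 + 386 + 941 + 942 + 423 + 872 + 916 + 855 + 158 + 936 = 7591
CMA at t=12 = (7604 + 7591) / (2·12) = 15195 / 24 = 633.125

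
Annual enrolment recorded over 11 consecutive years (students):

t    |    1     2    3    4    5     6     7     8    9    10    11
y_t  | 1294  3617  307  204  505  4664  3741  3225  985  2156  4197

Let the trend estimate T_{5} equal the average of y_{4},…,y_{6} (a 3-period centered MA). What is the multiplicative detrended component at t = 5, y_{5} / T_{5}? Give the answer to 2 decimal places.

0.28

Trend T_5 = (204 + 505 + 4664) / 3 = 5373/3 = 1791.0000
Ratio to trend: 505 / 1791.0000 = 0.28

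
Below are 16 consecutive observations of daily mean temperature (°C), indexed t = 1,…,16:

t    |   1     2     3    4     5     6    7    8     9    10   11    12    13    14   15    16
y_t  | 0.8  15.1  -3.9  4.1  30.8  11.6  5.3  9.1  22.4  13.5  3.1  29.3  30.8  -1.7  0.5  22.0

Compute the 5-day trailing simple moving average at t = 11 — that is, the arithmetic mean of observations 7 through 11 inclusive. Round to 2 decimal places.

Sum of periods 7–11: 5.3 + 9.1 + 22.4 + 13.5 + 3.1 = 53.4
Divide by 5: 53.4 / 5 = 10.68

10.68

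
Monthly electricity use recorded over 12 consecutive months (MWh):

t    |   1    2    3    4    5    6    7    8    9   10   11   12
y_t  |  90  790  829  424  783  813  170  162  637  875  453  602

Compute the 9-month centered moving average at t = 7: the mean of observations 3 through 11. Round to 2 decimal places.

Sum of periods 3–11: 829 + 424 + 783 + 813 + 170 + 162 + 637 + 875 + 453 = 5146
Divide by 9: 5146 / 9 = 571.78

571.78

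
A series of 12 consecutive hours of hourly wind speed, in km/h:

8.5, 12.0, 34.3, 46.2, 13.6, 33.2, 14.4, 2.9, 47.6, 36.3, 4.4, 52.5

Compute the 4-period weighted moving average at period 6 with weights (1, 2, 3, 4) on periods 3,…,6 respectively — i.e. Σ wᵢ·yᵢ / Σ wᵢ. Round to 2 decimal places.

Weighted sum: 1·34.3 + 2·46.2 + 3·13.6 + 4·33.2 = 34.3 + 92.4 + 40.8 + 132.8 = 300.3
Weight total: 1 + 2 + 3 + 4 = 10
WMA = 300.3 / 10 = 30.03

30.03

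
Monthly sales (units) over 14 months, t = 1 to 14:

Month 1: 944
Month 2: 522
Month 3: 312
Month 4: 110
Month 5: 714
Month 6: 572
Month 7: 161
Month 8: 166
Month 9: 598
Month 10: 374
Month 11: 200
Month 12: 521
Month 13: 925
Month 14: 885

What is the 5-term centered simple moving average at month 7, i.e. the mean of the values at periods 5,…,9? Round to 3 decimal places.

Sum of periods 5–9: 714 + 572 + 161 + 166 + 598 = 2211
Divide by 5: 2211 / 5 = 442.200

442.200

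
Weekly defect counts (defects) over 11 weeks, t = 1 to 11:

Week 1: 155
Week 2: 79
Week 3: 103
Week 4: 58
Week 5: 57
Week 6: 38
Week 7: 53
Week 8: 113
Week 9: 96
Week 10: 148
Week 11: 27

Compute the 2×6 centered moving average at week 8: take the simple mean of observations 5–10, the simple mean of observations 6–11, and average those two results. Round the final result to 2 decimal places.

81.67

Sum over 5–10: 57 + 38 + 53 + 113 + 96 + 148 = 505
Sum over 6–11: 38 + 53 + 113 + 96 + 148 + 27 = 475
CMA at t=8 = (505 + 475) / (2·6) = 980 / 12 = 81.67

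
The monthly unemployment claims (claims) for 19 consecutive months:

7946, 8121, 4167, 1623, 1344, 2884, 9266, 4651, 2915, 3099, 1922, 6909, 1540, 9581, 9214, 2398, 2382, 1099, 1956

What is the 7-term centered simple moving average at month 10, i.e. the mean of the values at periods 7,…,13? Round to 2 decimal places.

Sum of periods 7–13: 9266 + 4651 + 2915 + 3099 + 1922 + 6909 + 1540 = 30302
Divide by 7: 30302 / 7 = 4328.86

4328.86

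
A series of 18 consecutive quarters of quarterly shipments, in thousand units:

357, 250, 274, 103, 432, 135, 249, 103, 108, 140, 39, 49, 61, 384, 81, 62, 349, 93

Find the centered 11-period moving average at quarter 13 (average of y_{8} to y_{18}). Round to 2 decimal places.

133.55

Sum of periods 8–18: 103 + 108 + 140 + 39 + 49 + 61 + 384 + 81 + 62 + 349 + 93 = 1469
Divide by 11: 1469 / 11 = 133.55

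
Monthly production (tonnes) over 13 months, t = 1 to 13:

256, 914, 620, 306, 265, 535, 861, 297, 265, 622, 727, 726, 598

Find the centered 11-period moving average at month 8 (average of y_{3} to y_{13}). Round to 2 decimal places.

529.27

Sum of periods 3–13: 620 + 306 + 265 + 535 + 861 + 297 + 265 + 622 + 727 + 726 + 598 = 5822
Divide by 11: 5822 / 11 = 529.27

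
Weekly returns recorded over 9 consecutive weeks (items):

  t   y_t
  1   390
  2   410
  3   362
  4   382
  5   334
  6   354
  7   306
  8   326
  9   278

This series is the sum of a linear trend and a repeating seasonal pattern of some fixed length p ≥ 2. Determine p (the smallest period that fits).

2

First differences y_{t+1} − y_t: 20, -48, 20, -48, 20, -48, …
The difference pattern repeats every 2 terms and not for any smaller step, so p = 2.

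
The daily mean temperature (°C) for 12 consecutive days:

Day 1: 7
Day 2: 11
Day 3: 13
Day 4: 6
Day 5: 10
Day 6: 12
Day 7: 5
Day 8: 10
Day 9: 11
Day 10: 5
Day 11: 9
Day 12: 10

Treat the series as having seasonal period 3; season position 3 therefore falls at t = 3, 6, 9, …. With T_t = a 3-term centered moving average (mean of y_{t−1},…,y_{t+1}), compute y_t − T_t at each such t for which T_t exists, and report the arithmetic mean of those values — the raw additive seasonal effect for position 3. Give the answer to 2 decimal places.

2.78

Season position 3 occurs at t = 3, 6, 9 (where T_t is defined).
t=3: T_3 = 10.0000; y_3 − T_3 = 13 − 10.0000 = 3.0000
t=6: T_6 = 9.0000; y_6 − T_6 = 12 − 9.0000 = 3.0000
t=9: T_9 = 8.6667; y_9 − T_9 = 11 − 8.6667 = 2.3333
Mean deviation: (3.0000 + 3.0000 + 2.3333) / 3 = 2.78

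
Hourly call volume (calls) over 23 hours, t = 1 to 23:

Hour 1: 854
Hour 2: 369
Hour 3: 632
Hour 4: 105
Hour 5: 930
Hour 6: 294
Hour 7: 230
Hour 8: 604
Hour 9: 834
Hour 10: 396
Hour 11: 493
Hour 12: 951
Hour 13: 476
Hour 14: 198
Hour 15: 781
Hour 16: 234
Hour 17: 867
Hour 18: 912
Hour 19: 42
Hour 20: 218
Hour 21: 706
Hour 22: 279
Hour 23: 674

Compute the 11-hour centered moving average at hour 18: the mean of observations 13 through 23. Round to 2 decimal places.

489.73

Sum of periods 13–23: 476 + 198 + 781 + 234 + 867 + 912 + 42 + 218 + 706 + 279 + 674 = 5387
Divide by 11: 5387 / 11 = 489.73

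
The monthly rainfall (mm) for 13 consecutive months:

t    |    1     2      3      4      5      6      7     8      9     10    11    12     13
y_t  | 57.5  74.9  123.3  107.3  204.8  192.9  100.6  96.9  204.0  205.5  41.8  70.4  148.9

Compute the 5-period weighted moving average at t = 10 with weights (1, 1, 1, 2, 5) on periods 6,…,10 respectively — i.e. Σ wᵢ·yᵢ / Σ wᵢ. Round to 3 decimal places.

Weighted sum: 1·192.9 + 1·100.6 + 1·96.9 + 2·204.0 + 5·205.5 = 192.9 + 100.6 + 96.9 + 408.0 + 1027.5 = 1825.9
Weight total: 1 + 1 + 1 + 2 + 5 = 10
WMA = 1825.9 / 10 = 182.590

182.590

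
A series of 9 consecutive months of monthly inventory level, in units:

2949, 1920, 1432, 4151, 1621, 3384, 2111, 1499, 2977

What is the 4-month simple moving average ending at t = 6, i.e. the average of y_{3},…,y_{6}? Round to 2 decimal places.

Sum of periods 3–6: 1432 + 4151 + 1621 + 3384 = 10588
Divide by 4: 10588 / 4 = 2647.00

2647.00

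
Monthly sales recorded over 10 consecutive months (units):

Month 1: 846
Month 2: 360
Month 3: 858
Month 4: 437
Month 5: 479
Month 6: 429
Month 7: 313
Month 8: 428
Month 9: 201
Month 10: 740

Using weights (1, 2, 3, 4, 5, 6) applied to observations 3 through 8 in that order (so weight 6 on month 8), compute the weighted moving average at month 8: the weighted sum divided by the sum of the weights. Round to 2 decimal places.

429.43

Weighted sum: 1·858 + 2·437 + 3·479 + 4·429 + 5·313 + 6·428 = 858 + 874 + 1437 + 1716 + 1565 + 2568 = 9018
Weight total: 1 + 2 + 3 + 4 + 5 + 6 = 21
WMA = 9018 / 21 = 429.43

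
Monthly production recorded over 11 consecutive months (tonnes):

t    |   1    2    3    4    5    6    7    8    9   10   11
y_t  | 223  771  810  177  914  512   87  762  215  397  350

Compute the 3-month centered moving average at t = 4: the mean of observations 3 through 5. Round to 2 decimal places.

633.67

Sum of periods 3–5: 810 + 177 + 914 = 1901
Divide by 3: 1901 / 3 = 633.67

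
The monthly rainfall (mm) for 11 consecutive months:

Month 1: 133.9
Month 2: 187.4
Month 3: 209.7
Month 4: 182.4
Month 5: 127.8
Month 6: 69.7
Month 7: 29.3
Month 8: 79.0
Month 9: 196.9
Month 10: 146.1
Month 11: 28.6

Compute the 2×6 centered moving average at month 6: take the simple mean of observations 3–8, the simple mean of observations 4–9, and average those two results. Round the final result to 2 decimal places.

Sum over 3–8: 209.7 + 182.4 + 127.8 + 69.7 + 29.3 + 79.0 = 697.9
Sum over 4–9: 182.4 + 127.8 + 69.7 + 29.3 + 79.0 + 196.9 = 685.1
CMA at t=6 = (697.9 + 685.1) / (2·6) = 1383.0 / 12 = 115.25

115.25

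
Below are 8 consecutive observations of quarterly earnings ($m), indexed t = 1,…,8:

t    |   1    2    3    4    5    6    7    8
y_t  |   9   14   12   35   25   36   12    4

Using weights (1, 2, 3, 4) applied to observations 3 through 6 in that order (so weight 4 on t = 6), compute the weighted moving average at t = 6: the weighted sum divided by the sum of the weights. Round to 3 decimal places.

30.100

Weighted sum: 1·12 + 2·35 + 3·25 + 4·36 = 12 + 70 + 75 + 144 = 301
Weight total: 1 + 2 + 3 + 4 = 10
WMA = 301 / 10 = 30.100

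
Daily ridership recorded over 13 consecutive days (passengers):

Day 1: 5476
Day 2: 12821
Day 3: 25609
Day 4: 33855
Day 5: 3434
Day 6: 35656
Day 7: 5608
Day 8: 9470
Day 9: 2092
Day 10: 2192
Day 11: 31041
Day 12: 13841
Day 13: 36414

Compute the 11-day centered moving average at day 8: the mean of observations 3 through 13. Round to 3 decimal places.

Sum of periods 3–13: 25609 + 33855 + 3434 + 35656 + 5608 + 9470 + 2092 + 2192 + 31041 + 13841 + 36414 = 199212
Divide by 11: 199212 / 11 = 18110.182

18110.182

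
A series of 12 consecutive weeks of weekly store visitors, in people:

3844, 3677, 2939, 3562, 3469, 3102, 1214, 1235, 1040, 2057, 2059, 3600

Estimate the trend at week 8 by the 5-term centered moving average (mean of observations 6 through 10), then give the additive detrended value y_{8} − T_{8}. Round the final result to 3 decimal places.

-494.600

Trend T_8 = (3102 + 1214 + 1235 + 1040 + 2057) / 5 = 8648/5 = 1729.60000
Detrended value: 1235 − 1729.60000 = -494.600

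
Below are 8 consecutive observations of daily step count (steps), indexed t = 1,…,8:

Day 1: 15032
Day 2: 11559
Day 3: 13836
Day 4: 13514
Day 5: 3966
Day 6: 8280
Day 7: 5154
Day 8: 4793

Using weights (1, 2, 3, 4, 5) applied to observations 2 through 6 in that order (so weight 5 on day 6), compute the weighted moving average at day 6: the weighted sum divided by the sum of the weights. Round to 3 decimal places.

9135.800

Weighted sum: 1·11559 + 2·13836 + 3·13514 + 4·3966 + 5·8280 = 11559 + 27672 + 40542 + 15864 + 41400 = 137037
Weight total: 1 + 2 + 3 + 4 + 5 = 15
WMA = 137037 / 15 = 9135.800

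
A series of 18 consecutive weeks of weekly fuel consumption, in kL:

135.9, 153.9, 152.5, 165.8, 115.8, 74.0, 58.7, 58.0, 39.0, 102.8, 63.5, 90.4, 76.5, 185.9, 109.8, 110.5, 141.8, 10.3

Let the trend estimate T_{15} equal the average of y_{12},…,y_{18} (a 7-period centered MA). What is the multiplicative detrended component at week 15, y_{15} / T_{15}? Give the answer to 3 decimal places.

Trend T_15 = (90.4 + 76.5 + 185.9 + 109.8 + 110.5 + 141.8 + 10.3) / 7 = 725.2/7 = 103.60000
Ratio to trend: 109.8 / 103.60000 = 1.060

1.060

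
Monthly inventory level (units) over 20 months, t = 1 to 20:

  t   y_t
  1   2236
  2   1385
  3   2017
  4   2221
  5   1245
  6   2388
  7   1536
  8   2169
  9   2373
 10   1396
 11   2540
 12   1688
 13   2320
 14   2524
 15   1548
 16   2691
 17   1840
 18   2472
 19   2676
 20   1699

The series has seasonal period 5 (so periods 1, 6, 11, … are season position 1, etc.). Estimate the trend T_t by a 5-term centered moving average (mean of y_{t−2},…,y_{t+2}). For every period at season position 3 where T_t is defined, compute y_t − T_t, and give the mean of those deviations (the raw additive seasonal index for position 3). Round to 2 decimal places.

196.30

Season position 3 occurs at t = 3, 8, 13, 18 (where T_t is defined).
t=3: T_3 = 1820.8000; y_3 − T_3 = 2017 − 1820.8000 = 196.2000
t=8: T_8 = 1972.4000; y_8 − T_8 = 2169 − 1972.4000 = 196.6000
t=13: T_13 = 2124.0000; y_13 − T_13 = 2320 − 2124.0000 = 196.0000
t=18: T_18 = 2275.6000; y_18 − T_18 = 2472 − 2275.6000 = 196.4000
Mean deviation: (196.2000 + 196.6000 + 196.0000 + 196.4000) / 4 = 196.30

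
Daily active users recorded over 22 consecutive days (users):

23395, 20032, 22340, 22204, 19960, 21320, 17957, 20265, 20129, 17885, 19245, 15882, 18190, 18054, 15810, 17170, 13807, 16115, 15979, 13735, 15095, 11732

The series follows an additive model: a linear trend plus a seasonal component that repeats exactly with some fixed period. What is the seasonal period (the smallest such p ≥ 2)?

First differences y_{t+1} − y_t: -3363, 2308, -136, -2244, 1360, -3363, 2308, -136, -2244, 1360, -3363, 2308, …
The difference pattern repeats every 5 terms and not for any smaller step, so p = 5.

5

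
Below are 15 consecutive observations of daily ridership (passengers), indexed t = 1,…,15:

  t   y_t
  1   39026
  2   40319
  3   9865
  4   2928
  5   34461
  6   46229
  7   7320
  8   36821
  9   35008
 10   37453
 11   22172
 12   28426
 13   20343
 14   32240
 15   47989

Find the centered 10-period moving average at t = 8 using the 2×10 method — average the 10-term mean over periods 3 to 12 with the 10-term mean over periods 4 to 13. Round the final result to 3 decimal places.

26592.200

Sum over 3–12: 9865 + 2928 + 34461 + 46229 + 7320 + 36821 + 35008 + 37453 + 22172 + 28426 = 260683
Sum over 4–13: 2928 + 34461 + 46229 + 7320 + 36821 + 35008 + 37453 + 22172 + 28426 + 20343 = 271161
CMA at t=8 = (260683 + 271161) / (2·10) = 531844 / 20 = 26592.200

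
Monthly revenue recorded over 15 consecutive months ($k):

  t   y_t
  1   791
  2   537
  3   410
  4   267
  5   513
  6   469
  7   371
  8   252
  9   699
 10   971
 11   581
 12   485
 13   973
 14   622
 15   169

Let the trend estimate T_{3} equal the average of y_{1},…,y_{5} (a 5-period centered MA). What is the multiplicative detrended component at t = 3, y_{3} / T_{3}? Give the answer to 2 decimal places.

0.81

Trend T_3 = (791 + 537 + 410 + 267 + 513) / 5 = 2518/5 = 503.6000
Ratio to trend: 410 / 503.6000 = 0.81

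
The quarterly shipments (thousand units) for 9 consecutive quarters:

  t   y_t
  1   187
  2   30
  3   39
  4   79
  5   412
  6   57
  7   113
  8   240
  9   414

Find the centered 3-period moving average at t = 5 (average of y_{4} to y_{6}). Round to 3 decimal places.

182.667

Sum of periods 4–6: 79 + 412 + 57 = 548
Divide by 3: 548 / 3 = 182.667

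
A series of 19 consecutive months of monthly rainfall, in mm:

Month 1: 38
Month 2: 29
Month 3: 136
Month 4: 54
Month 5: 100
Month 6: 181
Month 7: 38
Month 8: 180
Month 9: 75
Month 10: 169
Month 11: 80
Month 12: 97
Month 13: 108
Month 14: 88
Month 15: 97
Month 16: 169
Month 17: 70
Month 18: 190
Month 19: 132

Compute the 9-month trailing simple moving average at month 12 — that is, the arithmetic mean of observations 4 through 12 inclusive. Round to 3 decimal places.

Sum of periods 4–12: 54 + 100 + 181 + 38 + 180 + 75 + 169 + 80 + 97 = 974
Divide by 9: 974 / 9 = 108.222

108.222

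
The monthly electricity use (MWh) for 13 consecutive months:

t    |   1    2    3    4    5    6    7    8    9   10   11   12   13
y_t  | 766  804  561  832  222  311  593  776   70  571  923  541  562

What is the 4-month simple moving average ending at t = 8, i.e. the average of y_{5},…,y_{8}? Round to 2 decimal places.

Sum of periods 5–8: 222 + 311 + 593 + 776 = 1902
Divide by 4: 1902 / 4 = 475.50

475.50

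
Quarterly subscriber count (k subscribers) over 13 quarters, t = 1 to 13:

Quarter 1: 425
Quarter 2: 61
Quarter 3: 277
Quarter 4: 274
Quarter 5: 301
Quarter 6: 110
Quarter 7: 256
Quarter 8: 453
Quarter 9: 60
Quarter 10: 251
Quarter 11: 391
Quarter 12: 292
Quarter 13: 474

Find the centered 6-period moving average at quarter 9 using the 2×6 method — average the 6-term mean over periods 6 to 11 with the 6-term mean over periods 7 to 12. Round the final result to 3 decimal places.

268.667

Sum over 6–11: 110 + 256 + 453 + 60 + 251 + 391 = 1521
Sum over 7–12: 256 + 453 + 60 + 251 + 391 + 292 = 1703
CMA at t=9 = (1521 + 1703) / (2·6) = 3224 / 12 = 268.667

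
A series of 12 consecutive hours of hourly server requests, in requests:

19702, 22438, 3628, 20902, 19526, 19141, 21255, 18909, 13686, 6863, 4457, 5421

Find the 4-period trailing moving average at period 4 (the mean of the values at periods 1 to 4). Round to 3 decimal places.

16667.500

Sum of periods 1–4: 19702 + 22438 + 3628 + 20902 = 66670
Divide by 4: 66670 / 4 = 16667.500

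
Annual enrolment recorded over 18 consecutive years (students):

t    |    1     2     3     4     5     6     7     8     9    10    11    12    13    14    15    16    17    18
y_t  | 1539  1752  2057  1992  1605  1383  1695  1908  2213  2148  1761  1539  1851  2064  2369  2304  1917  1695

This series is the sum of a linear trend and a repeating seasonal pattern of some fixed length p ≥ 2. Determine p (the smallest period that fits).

First differences y_{t+1} − y_t: 213, 305, -65, -387, -222, 312, 213, 305, -65, -387, -222, 312, 213, 305, …
The difference pattern repeats every 6 terms and not for any smaller step, so p = 6.

6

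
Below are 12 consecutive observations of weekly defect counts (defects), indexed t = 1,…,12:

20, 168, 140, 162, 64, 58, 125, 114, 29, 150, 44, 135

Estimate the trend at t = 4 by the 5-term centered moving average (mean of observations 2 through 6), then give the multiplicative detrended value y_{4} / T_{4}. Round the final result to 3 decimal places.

Trend T_4 = (168 + 140 + 162 + 64 + 58) / 5 = 592/5 = 118.40000
Ratio to trend: 162 / 118.40000 = 1.368

1.368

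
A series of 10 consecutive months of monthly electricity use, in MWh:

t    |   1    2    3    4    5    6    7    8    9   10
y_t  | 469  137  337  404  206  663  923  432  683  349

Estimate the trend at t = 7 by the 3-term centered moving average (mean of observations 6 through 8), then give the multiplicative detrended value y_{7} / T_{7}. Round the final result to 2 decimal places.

Trend T_7 = (663 + 923 + 432) / 3 = 2018/3 = 672.6667
Ratio to trend: 923 / 672.6667 = 1.37

1.37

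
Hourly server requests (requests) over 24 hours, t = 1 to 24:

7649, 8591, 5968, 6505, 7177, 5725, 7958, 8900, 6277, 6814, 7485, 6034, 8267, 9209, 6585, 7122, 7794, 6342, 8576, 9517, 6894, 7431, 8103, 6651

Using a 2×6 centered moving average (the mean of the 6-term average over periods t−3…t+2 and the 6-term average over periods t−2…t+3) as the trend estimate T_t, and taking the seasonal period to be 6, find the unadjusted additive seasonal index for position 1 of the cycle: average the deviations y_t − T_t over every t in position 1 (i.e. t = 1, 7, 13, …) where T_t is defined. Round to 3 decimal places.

842.333

Season position 1 occurs at t = 7, 13, 19 (where T_t is defined).
t=7: T_7 = 7116.08333; y_7 − T_7 = 7958 − 7116.08333 = 841.91667
t=13: T_13 = 7424.66667; y_13 − T_13 = 8267 − 7424.66667 = 842.33333
t=19: T_19 = 7733.25000; y_19 − T_19 = 8576 − 7733.25000 = 842.75000
Mean deviation: (841.91667 + 842.33333 + 842.75000) / 3 = 842.333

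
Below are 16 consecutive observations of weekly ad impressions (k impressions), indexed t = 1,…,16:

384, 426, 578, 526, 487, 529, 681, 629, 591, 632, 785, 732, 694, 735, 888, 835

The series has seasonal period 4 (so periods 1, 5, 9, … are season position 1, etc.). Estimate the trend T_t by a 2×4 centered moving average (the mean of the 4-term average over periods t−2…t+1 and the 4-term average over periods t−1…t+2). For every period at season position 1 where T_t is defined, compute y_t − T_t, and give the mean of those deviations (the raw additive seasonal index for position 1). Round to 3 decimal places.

Season position 1 occurs at t = 5, 9, 13 (where T_t is defined).
t=5: T_5 = 542.87500; y_5 − T_5 = 487 − 542.87500 = -55.87500
t=9: T_9 = 646.25000; y_9 − T_9 = 591 − 646.25000 = -55.25000
t=13: T_13 = 749.37500; y_13 − T_13 = 694 − 749.37500 = -55.37500
Mean deviation: (-55.87500 + -55.25000 + -55.37500) / 3 = -55.500

-55.500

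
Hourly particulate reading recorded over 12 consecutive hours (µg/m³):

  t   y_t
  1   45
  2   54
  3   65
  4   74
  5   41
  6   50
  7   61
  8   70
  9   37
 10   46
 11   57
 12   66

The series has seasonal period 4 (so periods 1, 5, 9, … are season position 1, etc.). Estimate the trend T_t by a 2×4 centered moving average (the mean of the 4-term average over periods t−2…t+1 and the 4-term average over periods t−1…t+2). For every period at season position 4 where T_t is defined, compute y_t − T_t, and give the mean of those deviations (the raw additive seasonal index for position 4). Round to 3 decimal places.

Season position 4 occurs at t = 4, 8 (where T_t is defined).
t=4: T_4 = 58.00000; y_4 − T_4 = 74 − 58.00000 = 16.00000
t=8: T_8 = 54.00000; y_8 − T_8 = 70 − 54.00000 = 16.00000
Mean deviation: (16.00000 + 16.00000) / 2 = 16.000

16.000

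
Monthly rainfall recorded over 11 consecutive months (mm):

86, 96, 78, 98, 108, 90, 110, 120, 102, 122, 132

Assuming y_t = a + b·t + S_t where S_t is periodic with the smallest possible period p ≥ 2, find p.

First differences y_{t+1} − y_t: 10, -18, 20, 10, -18, 20, 10, -18, …
The difference pattern repeats every 3 terms and not for any smaller step, so p = 3.

3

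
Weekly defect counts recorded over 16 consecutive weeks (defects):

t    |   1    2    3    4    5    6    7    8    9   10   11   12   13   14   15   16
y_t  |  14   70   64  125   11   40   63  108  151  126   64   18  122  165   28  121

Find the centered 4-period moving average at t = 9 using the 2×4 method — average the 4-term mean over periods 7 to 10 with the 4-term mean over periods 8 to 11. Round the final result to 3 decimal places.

Sum over 7–10: 63 + 108 + 151 + 126 = 448
Sum over 8–11: 108 + 151 + 126 + 64 = 449
CMA at t=9 = (448 + 449) / (2·4) = 897 / 8 = 112.125

112.125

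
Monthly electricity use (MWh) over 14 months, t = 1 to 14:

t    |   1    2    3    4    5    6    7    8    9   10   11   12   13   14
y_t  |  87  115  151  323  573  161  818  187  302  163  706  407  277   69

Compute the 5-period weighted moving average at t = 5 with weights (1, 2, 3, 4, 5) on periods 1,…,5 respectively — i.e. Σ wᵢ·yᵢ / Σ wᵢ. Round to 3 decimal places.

Weighted sum: 1·87 + 2·115 + 3·151 + 4·323 + 5·573 = 87 + 230 + 453 + 1292 + 2865 = 4927
Weight total: 1 + 2 + 3 + 4 + 5 = 15
WMA = 4927 / 15 = 328.467

328.467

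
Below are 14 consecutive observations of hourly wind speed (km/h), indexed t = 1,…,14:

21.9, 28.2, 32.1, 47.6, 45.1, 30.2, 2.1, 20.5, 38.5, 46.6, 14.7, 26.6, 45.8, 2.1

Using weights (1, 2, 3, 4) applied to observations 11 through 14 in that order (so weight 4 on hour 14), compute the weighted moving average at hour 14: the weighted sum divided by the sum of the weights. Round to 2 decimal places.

Weighted sum: 1·14.7 + 2·26.6 + 3·45.8 + 4·2.1 = 14.7 + 53.2 + 137.4 + 8.4 = 213.7
Weight total: 1 + 2 + 3 + 4 = 10
WMA = 213.7 / 10 = 21.37

21.37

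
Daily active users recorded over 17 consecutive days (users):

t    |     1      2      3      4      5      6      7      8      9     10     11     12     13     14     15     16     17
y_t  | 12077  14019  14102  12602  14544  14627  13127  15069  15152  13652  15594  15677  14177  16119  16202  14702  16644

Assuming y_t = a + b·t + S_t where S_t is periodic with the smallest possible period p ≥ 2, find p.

3

First differences y_{t+1} − y_t: 1942, 83, -1500, 1942, 83, -1500, 1942, 83, …
The difference pattern repeats every 3 terms and not for any smaller step, so p = 3.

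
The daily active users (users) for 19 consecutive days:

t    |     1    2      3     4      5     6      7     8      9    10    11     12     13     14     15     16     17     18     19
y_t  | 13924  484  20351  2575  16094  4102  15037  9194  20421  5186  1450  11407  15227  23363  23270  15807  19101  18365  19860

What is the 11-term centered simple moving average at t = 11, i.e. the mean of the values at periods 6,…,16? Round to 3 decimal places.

Sum of periods 6–16: 4102 + 15037 + 9194 + 20421 + 5186 + 1450 + 11407 + 15227 + 23363 + 23270 + 15807 = 144464
Divide by 11: 144464 / 11 = 13133.091

13133.091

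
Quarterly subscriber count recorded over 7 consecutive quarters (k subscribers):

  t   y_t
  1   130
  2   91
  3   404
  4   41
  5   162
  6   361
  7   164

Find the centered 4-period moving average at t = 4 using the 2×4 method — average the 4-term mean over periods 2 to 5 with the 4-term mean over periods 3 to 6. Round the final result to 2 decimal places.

Sum over 2–5: 91 + 404 + 41 + 162 = 698
Sum over 3–6: 404 + 41 + 162 + 361 = 968
CMA at t=4 = (698 + 968) / (2·4) = 1666 / 8 = 208.25

208.25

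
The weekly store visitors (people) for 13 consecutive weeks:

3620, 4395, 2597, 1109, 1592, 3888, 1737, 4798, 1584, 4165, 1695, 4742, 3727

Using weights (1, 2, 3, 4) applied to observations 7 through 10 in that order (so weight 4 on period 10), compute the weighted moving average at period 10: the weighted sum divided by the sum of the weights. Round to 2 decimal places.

Weighted sum: 1·1737 + 2·4798 + 3·1584 + 4·4165 = 1737 + 9596 + 4752 + 16660 = 32745
Weight total: 1 + 2 + 3 + 4 = 10
WMA = 32745 / 10 = 3274.50

3274.50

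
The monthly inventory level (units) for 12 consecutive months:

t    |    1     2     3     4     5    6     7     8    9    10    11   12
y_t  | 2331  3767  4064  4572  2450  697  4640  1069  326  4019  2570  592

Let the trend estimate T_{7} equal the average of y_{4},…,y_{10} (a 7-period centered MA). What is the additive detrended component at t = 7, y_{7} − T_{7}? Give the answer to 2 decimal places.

2101.00

Trend T_7 = (4572 + 2450 + 697 + 4640 + 1069 + 326 + 4019) / 7 = 17773/7 = 2539.0000
Detrended value: 4640 − 2539.0000 = 2101.00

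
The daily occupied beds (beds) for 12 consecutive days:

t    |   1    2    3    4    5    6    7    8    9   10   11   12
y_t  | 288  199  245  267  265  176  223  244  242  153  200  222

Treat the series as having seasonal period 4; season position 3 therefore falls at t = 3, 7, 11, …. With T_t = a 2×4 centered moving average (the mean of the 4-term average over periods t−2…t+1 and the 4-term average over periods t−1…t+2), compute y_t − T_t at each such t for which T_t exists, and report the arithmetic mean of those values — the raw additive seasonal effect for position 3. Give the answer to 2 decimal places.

Season position 3 occurs at t = 3, 7 (where T_t is defined).
t=3: T_3 = 246.8750; y_3 − T_3 = 245 − 246.8750 = -1.8750
t=7: T_7 = 224.1250; y_7 − T_7 = 223 − 224.1250 = -1.1250
Mean deviation: (-1.8750 + -1.1250) / 2 = -1.50

-1.50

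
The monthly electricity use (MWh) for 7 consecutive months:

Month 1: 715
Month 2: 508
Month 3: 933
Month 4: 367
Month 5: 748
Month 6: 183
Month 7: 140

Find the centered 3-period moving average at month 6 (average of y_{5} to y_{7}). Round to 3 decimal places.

357.000

Sum of periods 5–7: 748 + 183 + 140 = 1071
Divide by 3: 1071 / 3 = 357.000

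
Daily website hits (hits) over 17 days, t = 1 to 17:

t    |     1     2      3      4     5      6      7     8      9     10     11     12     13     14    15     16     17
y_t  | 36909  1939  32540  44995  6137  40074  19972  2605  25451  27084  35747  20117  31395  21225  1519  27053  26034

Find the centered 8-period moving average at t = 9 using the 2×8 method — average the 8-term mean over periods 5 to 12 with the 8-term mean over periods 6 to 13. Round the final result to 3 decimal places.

23727.000

Sum over 5–12: 6137 + 40074 + 19972 + 2605 + 25451 + 27084 + 35747 + 20117 = 177187
Sum over 6–13: 40074 + 19972 + 2605 + 25451 + 27084 + 35747 + 20117 + 31395 = 202445
CMA at t=9 = (177187 + 202445) / (2·8) = 379632 / 16 = 23727.000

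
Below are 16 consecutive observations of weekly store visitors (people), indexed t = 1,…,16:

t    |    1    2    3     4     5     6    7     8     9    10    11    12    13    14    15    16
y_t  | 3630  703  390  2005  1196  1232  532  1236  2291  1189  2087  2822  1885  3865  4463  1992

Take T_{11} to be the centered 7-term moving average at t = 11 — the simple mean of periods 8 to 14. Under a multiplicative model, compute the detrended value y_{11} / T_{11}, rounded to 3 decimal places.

Trend T_11 = (1236 + 2291 + 1189 + 2087 + 2822 + 1885 + 3865) / 7 = 15375/7 = 2196.42857
Ratio to trend: 2087 / 2196.42857 = 0.950

0.950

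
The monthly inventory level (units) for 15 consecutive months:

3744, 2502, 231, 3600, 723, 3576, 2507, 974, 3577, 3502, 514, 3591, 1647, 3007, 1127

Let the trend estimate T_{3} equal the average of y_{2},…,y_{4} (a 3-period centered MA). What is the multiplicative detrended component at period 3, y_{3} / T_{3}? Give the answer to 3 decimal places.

0.109

Trend T_3 = (2502 + 231 + 3600) / 3 = 6333/3 = 2111.00000
Ratio to trend: 231 / 2111.00000 = 0.109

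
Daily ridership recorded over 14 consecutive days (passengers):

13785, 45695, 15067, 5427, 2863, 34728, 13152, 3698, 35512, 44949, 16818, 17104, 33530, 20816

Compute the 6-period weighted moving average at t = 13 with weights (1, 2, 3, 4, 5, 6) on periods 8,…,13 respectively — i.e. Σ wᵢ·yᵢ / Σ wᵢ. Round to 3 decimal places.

Weighted sum: 1·3698 + 2·35512 + 3·44949 + 4·16818 + 5·17104 + 6·33530 = 3698 + 71024 + 134847 + 67272 + 85520 + 201180 = 563541
Weight total: 1 + 2 + 3 + 4 + 5 + 6 = 21
WMA = 563541 / 21 = 26835.286

26835.286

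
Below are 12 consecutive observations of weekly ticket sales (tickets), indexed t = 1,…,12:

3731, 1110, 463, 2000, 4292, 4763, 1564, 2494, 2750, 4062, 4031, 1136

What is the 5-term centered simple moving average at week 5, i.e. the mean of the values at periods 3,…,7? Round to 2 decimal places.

Sum of periods 3–7: 463 + 2000 + 4292 + 4763 + 1564 = 13082
Divide by 5: 13082 / 5 = 2616.40

2616.40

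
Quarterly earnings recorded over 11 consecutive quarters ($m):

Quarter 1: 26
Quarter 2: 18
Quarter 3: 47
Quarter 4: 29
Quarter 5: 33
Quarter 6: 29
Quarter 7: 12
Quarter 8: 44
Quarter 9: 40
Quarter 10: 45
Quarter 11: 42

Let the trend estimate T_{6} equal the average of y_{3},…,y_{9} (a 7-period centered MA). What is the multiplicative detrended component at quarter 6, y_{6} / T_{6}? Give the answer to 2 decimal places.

Trend T_6 = (47 + 29 + 33 + 29 + 12 + 44 + 40) / 7 = 234/7 = 33.4286
Ratio to trend: 29 / 33.4286 = 0.87

0.87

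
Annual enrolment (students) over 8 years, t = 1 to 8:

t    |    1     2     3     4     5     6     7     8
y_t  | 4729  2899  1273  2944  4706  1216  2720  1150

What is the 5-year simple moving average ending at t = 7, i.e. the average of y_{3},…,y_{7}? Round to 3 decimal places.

2571.800

Sum of periods 3–7: 1273 + 2944 + 4706 + 1216 + 2720 = 12859
Divide by 5: 12859 / 5 = 2571.800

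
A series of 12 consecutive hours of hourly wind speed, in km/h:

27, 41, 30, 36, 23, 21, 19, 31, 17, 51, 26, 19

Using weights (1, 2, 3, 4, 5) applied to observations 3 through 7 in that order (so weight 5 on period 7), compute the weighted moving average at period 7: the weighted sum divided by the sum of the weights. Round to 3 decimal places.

Weighted sum: 1·30 + 2·36 + 3·23 + 4·21 + 5·19 = 30 + 72 + 69 + 84 + 95 = 350
Weight total: 1 + 2 + 3 + 4 + 5 = 15
WMA = 350 / 15 = 23.333

23.333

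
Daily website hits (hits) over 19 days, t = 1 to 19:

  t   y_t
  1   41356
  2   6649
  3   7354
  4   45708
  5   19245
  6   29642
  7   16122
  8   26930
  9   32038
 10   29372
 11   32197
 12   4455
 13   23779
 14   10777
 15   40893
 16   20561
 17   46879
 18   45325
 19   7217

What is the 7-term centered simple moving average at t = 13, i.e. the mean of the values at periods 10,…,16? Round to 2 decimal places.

Sum of periods 10–16: 29372 + 32197 + 4455 + 23779 + 10777 + 40893 + 20561 = 162034
Divide by 7: 162034 / 7 = 23147.71

23147.71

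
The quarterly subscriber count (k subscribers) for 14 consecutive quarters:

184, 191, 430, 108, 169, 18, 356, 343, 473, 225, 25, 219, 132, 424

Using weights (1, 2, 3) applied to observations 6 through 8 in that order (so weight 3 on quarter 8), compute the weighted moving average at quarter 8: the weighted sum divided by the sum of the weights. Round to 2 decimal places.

293.17

Weighted sum: 1·18 + 2·356 + 3·343 = 18 + 712 + 1029 = 1759
Weight total: 1 + 2 + 3 = 6
WMA = 1759 / 6 = 293.17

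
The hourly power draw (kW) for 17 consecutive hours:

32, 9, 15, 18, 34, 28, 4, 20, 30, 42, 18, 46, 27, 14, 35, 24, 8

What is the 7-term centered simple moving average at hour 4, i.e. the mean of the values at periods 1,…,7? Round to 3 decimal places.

Sum of periods 1–7: 32 + 9 + 15 + 18 + 34 + 28 + 4 = 140
Divide by 7: 140 / 7 = 20.000

20.000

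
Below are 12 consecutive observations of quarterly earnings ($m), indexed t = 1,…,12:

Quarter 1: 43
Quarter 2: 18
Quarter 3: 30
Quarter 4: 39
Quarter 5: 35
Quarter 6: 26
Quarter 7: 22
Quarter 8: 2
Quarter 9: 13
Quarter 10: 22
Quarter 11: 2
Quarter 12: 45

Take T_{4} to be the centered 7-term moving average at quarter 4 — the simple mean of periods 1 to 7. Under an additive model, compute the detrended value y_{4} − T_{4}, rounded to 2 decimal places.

Trend T_4 = (43 + 18 + 30 + 39 + 35 + 26 + 22) / 7 = 213/7 = 30.4286
Detrended value: 39 − 30.4286 = 8.57

8.57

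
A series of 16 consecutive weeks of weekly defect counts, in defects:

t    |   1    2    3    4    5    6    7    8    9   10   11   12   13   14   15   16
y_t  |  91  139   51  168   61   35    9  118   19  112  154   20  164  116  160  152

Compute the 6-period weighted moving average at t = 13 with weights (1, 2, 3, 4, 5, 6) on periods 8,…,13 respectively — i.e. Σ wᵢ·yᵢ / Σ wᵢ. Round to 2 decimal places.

Weighted sum: 1·118 + 2·19 + 3·112 + 4·154 + 5·20 + 6·164 = 118 + 38 + 336 + 616 + 100 + 984 = 2192
Weight total: 1 + 2 + 3 + 4 + 5 + 6 = 21
WMA = 2192 / 21 = 104.38

104.38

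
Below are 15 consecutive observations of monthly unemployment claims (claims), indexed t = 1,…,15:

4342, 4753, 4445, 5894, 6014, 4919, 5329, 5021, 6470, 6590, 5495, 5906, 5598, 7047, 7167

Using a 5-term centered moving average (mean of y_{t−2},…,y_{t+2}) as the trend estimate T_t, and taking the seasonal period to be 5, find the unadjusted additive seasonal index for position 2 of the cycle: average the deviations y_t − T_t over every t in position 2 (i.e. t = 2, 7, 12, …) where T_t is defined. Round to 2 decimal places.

Season position 2 occurs at t = 7, 12 (where T_t is defined).
t=7: T_7 = 5550.6000; y_7 − T_7 = 5329 − 5550.6000 = -221.6000
t=12: T_12 = 6127.2000; y_12 − T_12 = 5906 − 6127.2000 = -221.2000
Mean deviation: (-221.6000 + -221.2000) / 2 = -221.40

-221.40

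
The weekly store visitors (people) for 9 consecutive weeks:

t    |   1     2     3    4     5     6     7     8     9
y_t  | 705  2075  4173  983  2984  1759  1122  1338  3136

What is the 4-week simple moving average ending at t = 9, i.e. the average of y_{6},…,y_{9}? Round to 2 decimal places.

1838.75

Sum of periods 6–9: 1759 + 1122 + 1338 + 3136 = 7355
Divide by 4: 7355 / 4 = 1838.75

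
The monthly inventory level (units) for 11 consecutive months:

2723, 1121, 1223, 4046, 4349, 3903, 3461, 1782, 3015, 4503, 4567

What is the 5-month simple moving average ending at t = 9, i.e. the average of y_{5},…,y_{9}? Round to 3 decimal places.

Sum of periods 5–9: 4349 + 3903 + 3461 + 1782 + 3015 = 16510
Divide by 5: 16510 / 5 = 3302.000

3302.000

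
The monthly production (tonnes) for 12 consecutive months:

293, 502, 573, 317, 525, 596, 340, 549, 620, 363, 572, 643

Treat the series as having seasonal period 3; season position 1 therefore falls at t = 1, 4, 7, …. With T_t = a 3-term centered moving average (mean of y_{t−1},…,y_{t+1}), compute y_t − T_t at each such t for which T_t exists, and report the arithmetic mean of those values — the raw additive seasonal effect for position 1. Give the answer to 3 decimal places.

-155.000

Season position 1 occurs at t = 4, 7, 10 (where T_t is defined).
t=4: T_4 = 471.66667; y_4 − T_4 = 317 − 471.66667 = -154.66667
t=7: T_7 = 495.00000; y_7 − T_7 = 340 − 495.00000 = -155.00000
t=10: T_10 = 518.33333; y_10 − T_10 = 363 − 518.33333 = -155.33333
Mean deviation: (-154.66667 + -155.00000 + -155.33333) / 3 = -155.000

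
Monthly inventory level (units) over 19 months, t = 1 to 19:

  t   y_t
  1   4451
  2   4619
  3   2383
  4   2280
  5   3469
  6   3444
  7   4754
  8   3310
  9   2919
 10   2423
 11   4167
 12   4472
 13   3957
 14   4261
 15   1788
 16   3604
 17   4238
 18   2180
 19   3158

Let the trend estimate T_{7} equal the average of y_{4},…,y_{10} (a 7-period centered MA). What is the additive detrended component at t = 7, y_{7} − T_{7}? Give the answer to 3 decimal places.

1525.571

Trend T_7 = (2280 + 3469 + 3444 + 4754 + 3310 + 2919 + 2423) / 7 = 22599/7 = 3228.42857
Detrended value: 4754 − 3228.42857 = 1525.571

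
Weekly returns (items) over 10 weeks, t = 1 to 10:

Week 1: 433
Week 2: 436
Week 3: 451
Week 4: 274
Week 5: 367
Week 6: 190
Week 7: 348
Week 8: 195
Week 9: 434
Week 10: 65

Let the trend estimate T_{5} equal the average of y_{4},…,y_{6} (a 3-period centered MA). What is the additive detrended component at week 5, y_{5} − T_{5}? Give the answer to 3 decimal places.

Trend T_5 = (274 + 367 + 190) / 3 = 831/3 = 277.00000
Detrended value: 367 − 277.00000 = 90.000

90.000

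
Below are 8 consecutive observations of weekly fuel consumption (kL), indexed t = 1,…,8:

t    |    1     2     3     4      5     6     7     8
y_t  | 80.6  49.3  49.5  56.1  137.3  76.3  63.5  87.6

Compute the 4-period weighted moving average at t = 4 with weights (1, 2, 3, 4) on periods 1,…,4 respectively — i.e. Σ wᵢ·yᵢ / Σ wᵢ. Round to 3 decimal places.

55.210

Weighted sum: 1·80.6 + 2·49.3 + 3·49.5 + 4·56.1 = 80.6 + 98.6 + 148.5 + 224.4 = 552.1
Weight total: 1 + 2 + 3 + 4 = 10
WMA = 552.1 / 10 = 55.210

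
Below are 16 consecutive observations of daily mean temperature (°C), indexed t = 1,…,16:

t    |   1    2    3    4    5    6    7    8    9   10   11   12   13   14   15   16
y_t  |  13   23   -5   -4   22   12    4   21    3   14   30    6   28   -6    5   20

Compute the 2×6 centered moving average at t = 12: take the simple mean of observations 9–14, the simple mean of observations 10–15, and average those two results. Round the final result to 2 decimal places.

12.67

Sum over 9–14: 3 + 14 + 30 + 6 + 28 + (-6) = 75
Sum over 10–15: 14 + 30 + 6 + 28 + (-6) + 5 = 77
CMA at t=12 = (75 + 77) / (2·6) = 152 / 12 = 12.67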